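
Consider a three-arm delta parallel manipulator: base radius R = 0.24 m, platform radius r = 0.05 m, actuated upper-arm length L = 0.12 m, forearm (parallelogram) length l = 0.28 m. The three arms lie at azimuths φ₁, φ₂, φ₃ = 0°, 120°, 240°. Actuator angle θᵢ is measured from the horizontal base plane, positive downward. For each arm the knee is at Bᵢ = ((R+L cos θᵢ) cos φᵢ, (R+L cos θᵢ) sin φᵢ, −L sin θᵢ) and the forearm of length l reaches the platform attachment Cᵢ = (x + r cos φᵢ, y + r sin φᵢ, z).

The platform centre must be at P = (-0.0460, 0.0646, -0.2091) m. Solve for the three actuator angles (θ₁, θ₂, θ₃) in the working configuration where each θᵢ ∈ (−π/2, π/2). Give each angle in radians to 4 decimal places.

φ1=0.0° → target in arm frame (-0.0460, 0.0646)
  A cos θ + B sin θ = C:  0.2360·cos θ + -0.2091·sin θ = -0.1650
  θ1 = atan2(B,A) + arccos(C/0.3153) = 1.3964
rotate P by −φ2: (0.0789, 0.0075, -0.2091)
  e−x'=0.1111;  (l²−L²−(e−x')²−y'²−z²)/2L = 0.0329
  γ=atan2(-0.2091,0.1111)=-1.0826;  ψ=arccos(0.1388)=1.4315;  θ2=γ+ψ≈0.3490
φ3=240.0° → target in arm frame (-0.0329, -0.0721)
  A cos θ + B sin θ = C:  0.2229·cos θ + -0.2091·sin θ = -0.1443
  √(A²+B²)=0.3057;  θ3 = -0.7534+2.0624 ≈ 1.3091

θ₁ = 1.3964, θ₂ = 0.3490, θ₃ = 1.3091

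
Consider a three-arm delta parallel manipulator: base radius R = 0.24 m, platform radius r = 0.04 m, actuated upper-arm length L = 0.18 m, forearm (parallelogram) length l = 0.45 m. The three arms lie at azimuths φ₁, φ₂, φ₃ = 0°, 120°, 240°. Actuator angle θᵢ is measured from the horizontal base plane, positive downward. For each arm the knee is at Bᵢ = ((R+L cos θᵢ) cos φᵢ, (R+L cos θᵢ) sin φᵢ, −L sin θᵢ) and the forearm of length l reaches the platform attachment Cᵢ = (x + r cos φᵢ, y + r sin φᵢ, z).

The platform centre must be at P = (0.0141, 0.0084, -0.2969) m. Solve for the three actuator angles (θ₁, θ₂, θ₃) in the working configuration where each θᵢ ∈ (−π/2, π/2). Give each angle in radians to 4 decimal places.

θ₁ = 0.1748, θ₂ = 0.2621, θ₃ = 0.3490

φ1=0.0° → target in arm frame (0.0141, 0.0084)
  e−x'=0.1859;  (l²−L²−(e−x')²−y'²−z²)/2L = 0.1314
  √(A²+B²)=0.3503;  θ1 = -1.0114+1.1861 ≈ 0.1748
arm 2 (φ=120.0°): x'=0.0002, y'=-0.0164
  A cos θ + B sin θ = C:  0.1998·cos θ + -0.2969·sin θ = 0.1160
  θ2 = atan2(B,A) + arccos(C/0.3579) = 0.2621
φ3=240.0° → target in arm frame (-0.0143, 0.0080)
  A=0.2143, B=-0.2969, C=(l²−L²−A²−y'²−z²)/(2L)=0.0999
  θ3 = atan2(B,A) + arccos(C/0.3662) = 0.3490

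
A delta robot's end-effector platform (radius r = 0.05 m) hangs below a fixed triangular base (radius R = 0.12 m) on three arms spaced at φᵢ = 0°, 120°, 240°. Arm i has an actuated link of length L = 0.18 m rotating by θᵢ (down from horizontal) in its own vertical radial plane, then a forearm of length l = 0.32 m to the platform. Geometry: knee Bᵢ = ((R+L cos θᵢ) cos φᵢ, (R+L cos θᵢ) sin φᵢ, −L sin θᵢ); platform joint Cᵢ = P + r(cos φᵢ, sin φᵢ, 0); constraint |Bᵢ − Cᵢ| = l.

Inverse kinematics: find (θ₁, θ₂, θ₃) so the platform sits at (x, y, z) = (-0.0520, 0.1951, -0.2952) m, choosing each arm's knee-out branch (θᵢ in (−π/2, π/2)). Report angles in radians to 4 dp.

θ₁ = 1.0474, θ₂ = -0.0876, θ₃ = 1.3092

arm 1 (φ=0.0°): x'=-0.0520, y'=0.1951
  A cos θ + B sin θ = C:  0.1220·cos θ + -0.2952·sin θ = -0.1947
  θ1 = atan2(B,A) + arccos(C/0.3194) = 1.0474
arm 2 (φ=120.0°): x'=0.1950, y'=-0.0525
  e−x'=-0.1250;  (l²−L²−(e−x')²−y'²−z²)/2L = -0.0987
  γ=atan2(-0.2952,-0.1250)=-1.9712;  ψ=arccos(-0.3078)=1.8836;  θ2=γ+ψ≈-0.0876
arm 3 (φ=240.0°): x'=-0.1430, y'=-0.1426
  A=0.2130, B=-0.2952, C=(l²−L²−A²−y'²−z²)/(2L)=-0.2301
  γ=atan2(-0.2952,0.2130)=-0.9458;  ψ=arccos(-0.6321)=2.2550;  θ3=γ+ψ≈1.3092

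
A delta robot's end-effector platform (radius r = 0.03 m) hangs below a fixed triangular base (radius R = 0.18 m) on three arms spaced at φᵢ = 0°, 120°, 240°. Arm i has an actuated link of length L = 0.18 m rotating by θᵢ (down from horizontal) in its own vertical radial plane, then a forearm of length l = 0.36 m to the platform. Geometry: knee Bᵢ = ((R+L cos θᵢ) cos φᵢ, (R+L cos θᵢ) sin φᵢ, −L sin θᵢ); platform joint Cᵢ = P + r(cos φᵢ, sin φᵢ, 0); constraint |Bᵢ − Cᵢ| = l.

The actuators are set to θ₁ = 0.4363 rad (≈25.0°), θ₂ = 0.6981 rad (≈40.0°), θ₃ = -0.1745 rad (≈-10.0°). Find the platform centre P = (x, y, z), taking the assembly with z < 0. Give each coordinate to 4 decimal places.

(-0.0113, -0.0701, -0.2155)

φ1=0.0°: virtual centre (0.3131, 0.0000, -0.0761), radius l
φ2=120.0°: virtual centre (-0.1439, 0.2493, -0.1157), radius l
φ3=240.0°: virtual centre (-0.1636, -0.2834, 0.0313), radius l
eliminate P² terms by subtracting sphere 1 from 2 and 3
linear system: -0.9142x+0.4986y = -0.0076−-0.0793z; -0.9535x+-0.5668y = 0.0042−0.2146z
det = 0.9937;  x = 0.0022+0.0625z,  y = -0.0112+0.2735z
sphere 1 gives Az²+Bz+C=0 with A=1.0787, B=0.1072, C=-0.0270;  B²−4AC=0.1280;  roots -0.2155, 0.1162;  negative root z = -0.2155
x = -0.0113, y = -0.0701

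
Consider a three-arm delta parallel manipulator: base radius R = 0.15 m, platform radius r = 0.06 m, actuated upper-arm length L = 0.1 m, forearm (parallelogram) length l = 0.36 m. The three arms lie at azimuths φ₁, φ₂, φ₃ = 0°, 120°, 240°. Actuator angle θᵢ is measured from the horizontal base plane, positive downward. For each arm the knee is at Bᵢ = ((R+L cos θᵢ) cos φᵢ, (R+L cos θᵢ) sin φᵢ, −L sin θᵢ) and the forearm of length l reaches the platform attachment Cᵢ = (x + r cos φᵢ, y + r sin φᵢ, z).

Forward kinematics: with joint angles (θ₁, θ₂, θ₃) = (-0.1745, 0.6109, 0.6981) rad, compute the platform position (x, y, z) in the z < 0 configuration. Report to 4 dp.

(0.1014, 0.0104, -0.3318)

S1 = (0.1885·cos0.0°, 0.1885·sin0.0°, 0.0174) = (0.1885, 0.0000, 0.0174)
arm 2 at φ=120.0°: ρ2 = 0.1719;  S2 = (-0.0860, 0.1489, -0.0574)
arm 3 at φ=240.0°: ρ3 = 0.1666;  S3 = (-0.0833, -0.1443, -0.0643)
subtract pairs → two planes through P
[-0.5489 0.2978 -0.1494]·P = -0.0030;  [-0.5436 -0.2886 -0.1633]·P = -0.0039
det = 0.3202;  x = 0.0063+-0.2865z,  y = 0.0017+-0.0262z
quadratic in z: (1.0828)z²+(0.0695)z+(-0.0961)=0, √Δ=0.6490 → z ∈ {-0.3318, 0.2676}; z = -0.3318 (taking z<0)
x = 0.1014, y = 0.0104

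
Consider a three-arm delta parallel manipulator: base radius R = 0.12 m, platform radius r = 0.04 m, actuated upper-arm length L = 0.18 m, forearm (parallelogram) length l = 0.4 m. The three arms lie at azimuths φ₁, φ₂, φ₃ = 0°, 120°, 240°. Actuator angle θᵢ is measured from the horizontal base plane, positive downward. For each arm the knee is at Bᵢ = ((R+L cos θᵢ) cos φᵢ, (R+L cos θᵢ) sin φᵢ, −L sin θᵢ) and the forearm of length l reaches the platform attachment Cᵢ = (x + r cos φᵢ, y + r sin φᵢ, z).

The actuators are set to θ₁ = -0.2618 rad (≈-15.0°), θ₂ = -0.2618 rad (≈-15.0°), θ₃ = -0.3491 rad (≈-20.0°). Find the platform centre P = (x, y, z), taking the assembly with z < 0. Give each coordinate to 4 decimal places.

(-0.0046, -0.0080, -0.2585)

S1 = (0.2539·cos0.0°, 0.2539·sin0.0°, 0.0466) = (0.2539, 0.0000, 0.0466)
φ2=120.0°: virtual centre (-0.1269, 0.2199, 0.0466), radius l
φ3=240.0°: virtual centre (-0.1246, -0.2158, 0.0616), radius l
subtract pairs → two planes through P
plane₁₂: -0.7616x+0.4397y+0.0000z = 0.0000
Cramer: x(z) = 0.0005+0.0199z;  y(z) = 0.0009+0.0345z
sphere 1 gives Az²+Bz+C=0 with A=1.0016, B=-0.1032, C=-0.0936;  B²−4AC=0.3858;  roots -0.2585, 0.3616;  negative root z = -0.2585
x = -0.0046, y = -0.0080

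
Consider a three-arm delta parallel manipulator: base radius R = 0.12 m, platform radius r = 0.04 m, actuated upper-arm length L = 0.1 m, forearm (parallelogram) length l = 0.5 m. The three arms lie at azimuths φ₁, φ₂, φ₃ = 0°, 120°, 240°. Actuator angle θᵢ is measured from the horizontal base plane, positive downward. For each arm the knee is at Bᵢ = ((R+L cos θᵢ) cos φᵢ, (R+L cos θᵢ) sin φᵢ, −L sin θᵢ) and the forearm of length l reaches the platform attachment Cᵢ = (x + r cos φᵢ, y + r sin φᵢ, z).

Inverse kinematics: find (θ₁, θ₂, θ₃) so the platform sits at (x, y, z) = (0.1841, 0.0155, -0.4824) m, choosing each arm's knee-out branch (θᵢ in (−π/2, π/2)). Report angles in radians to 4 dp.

arm 1 (φ=0.0°): x'=0.1841, y'=0.0155
  A cos θ + B sin θ = C:  -0.1041·cos θ + -0.4824·sin θ = -0.0189
  θ1 = atan2(B,A) + arccos(C/0.4935) = -0.1742
φ2=120.0° → target in arm frame (-0.0786, -0.1672)
  e−x'=0.1586;  (l²−L²−(e−x')²−y'²−z²)/2L = -0.2291
  γ=atan2(-0.4824,0.1586)=-1.2531;  ψ=arccos(-0.4512)=2.0389;  θ2=γ+ψ≈0.7858
arm 3 (φ=240.0°): x'=-0.1055, y'=0.1517
  A=0.1855, B=-0.4824, C=(l²−L²−A²−y'²−z²)/(2L)=-0.2506
  θ3 = atan2(B,A) + arccos(C/0.5168) = 0.8733

θ₁ = -0.1742, θ₂ = 0.7858, θ₃ = 0.8733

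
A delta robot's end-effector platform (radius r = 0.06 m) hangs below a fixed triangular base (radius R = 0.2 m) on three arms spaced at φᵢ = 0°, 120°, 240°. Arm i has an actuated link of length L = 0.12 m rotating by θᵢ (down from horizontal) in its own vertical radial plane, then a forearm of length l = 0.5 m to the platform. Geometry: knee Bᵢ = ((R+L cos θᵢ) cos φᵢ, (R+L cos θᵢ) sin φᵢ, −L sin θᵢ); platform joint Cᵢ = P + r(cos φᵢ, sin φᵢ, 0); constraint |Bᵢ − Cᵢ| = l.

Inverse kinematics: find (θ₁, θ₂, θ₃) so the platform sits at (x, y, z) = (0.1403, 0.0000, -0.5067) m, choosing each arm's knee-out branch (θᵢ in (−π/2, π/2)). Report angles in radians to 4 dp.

rotate P by −φ1: (0.1403, 0.0000, -0.5067)
  A=-0.0003, B=-0.5067, C=(l²−L²−A²−y'²−z²)/(2L)=-0.0881
  √(A²+B²)=0.5067;  θ1 = -1.5714+1.7456 ≈ 0.1742
φ2=120.0° → target in arm frame (-0.0701, -0.1215)
  A cos θ + B sin θ = C:  0.2102·cos θ + -0.5067·sin θ = -0.3336
  θ2 = atan2(B,A) + arccos(C/0.5486) = 1.0469
arm 3 (φ=240.0°): x'=-0.0702, y'=0.1215
  e−x'=0.2102;  (l²−L²−(e−x')²−y'²−z²)/2L = -0.3336
  √(A²+B²)=0.5486;  θ3 = -1.1776+2.2246 ≈ 1.0469

θ₁ = 0.1742, θ₂ = 1.0469, θ₃ = 1.0469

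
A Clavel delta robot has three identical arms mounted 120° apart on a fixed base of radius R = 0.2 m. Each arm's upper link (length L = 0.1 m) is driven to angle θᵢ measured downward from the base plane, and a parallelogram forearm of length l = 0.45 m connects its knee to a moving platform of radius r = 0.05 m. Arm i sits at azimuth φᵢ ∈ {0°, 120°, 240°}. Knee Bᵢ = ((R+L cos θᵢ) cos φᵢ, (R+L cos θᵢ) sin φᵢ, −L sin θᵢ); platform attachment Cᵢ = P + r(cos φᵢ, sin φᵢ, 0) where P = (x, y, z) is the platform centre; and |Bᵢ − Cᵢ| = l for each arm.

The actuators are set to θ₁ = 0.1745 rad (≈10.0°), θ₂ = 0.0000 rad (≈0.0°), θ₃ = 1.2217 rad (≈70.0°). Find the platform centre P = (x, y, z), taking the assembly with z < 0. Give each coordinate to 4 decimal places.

(0.0571, 0.1319, -0.4027)

arm 1 at φ=0.0°: ρ1 = 0.2485;  O1 = (0.2485, 0.0000, -0.0174)
φ2=120.0°: virtual centre (-0.1250, 0.2165, 0.0000), radius l
φ3=240.0°: virtual centre (-0.0921, -0.1595, -0.0940), radius l
subtract pairs → two planes through P
plane₁₂: -0.7470x+0.4330y+0.0347z = 0.0005
det = 0.5333;  x = 0.0154+-0.1036z,  y = 0.0276+-0.2590z
quadratic in z: (1.0778)z²+(0.0687)z+(-0.1471)=0, √Δ=0.7993 → z ∈ {-0.4027, 0.3389}; z = -0.4027 (taking z<0)
x = 0.0571, y = 0.1319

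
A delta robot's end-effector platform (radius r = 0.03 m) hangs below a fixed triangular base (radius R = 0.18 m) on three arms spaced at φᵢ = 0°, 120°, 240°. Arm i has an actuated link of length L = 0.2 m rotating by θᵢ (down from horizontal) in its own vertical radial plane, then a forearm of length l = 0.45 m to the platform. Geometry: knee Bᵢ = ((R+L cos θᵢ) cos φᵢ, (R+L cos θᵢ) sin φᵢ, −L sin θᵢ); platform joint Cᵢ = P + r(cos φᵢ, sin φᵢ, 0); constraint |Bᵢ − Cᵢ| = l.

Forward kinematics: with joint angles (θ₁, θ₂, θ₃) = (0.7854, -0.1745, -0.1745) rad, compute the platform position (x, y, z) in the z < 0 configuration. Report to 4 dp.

(-0.1306, 0.0000, -0.2975)

centre 1 = (0.2914·cos0.0°, 0.2914·sin0.0°, -0.1414) = (0.2914, 0.0000, -0.1414)
arm 2 at φ=120.0°: (R−r)+L cos θ2 = 0.3470;  centre 2 = (-0.1735, 0.3005, 0.0347)
φ3=240.0°: virtual centre (-0.1735, -0.3005, 0.0347), radius l
subtract pairs → two planes through P
[-0.9298 0.6010 0.3523]·P = 0.0167;  [-0.9298 -0.6010 0.3523]·P = 0.0167
det = 1.1175;  x = -0.0179+0.3789z,  y = 0.0000+0.0000z
sphere 1 gives Az²+Bz+C=0 with A=1.1436, B=0.0484, C=-0.0868;  B²−4AC=0.3994;  roots -0.2975, 0.2552;  negative root z = -0.2975
x = -0.1306, y = 0.0000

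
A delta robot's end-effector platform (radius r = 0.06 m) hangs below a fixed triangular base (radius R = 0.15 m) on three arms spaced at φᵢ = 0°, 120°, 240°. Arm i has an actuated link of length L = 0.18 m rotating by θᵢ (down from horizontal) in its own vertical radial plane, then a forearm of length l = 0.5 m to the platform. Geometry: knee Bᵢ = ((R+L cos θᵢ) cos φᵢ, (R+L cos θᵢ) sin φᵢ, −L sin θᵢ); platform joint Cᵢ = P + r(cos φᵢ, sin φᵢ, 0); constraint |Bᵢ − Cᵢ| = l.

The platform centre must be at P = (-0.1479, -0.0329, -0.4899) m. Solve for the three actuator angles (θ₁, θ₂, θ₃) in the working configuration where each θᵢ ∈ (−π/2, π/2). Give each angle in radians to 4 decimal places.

arm 1 (φ=0.0°): x'=-0.1479, y'=-0.0329
  A=0.2379, B=-0.4899, C=(l²−L²−A²−y'²−z²)/(2L)=-0.2224
  γ=atan2(-0.4899,0.2379)=-1.1187;  ψ=arccos(-0.4085)=1.9916;  θ1=γ+ψ≈0.8728
rotate P by −φ2: (0.0455, 0.1445, -0.4899)
  e−x'=0.0445;  (l²−L²−(e−x')²−y'²−z²)/2L = -0.1258
  γ=atan2(-0.4899,0.0445)=-1.4801;  ψ=arccos(-0.2557)=1.8293;  θ2=γ+ψ≈0.3492
arm 3 (φ=240.0°): x'=0.1024, y'=-0.1116
  A cos θ + B sin θ = C:  -0.0124·cos θ + -0.4899·sin θ = -0.0973
  γ=atan2(-0.4899,-0.0124)=-1.5962;  ψ=arccos(-0.1985)=1.7706;  θ3=γ+ψ≈0.1744

θ₁ = 0.8728, θ₂ = 0.3492, θ₃ = 0.1744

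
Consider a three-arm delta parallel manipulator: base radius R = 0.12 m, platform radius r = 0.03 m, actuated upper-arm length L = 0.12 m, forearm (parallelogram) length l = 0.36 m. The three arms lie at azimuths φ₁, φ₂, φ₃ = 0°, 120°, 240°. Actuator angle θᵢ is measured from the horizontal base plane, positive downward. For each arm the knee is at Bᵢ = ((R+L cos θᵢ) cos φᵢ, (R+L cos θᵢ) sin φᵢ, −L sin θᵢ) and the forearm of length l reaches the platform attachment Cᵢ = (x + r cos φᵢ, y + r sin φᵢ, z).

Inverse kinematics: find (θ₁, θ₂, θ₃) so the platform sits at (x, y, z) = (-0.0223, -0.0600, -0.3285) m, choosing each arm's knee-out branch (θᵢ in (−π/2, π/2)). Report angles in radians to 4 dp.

θ₁ = 0.4367, θ₂ = 0.5239, θ₃ = 0.0000

rotate P by −φ1: (-0.0223, -0.0600, -0.3285)
  e−x'=0.1123;  (l²−L²−(e−x')²−y'²−z²)/2L = -0.0372
  θ1 = atan2(B,A) + arccos(C/0.3472) = 0.4367
arm 2 (φ=120.0°): x'=-0.0408, y'=0.0493
  A cos θ + B sin θ = C:  0.1308·cos θ + -0.3285·sin θ = -0.0511
  √(A²+B²)=0.3536;  θ2 = -1.1918+1.7157 ≈ 0.5239
φ3=240.0° → target in arm frame (0.0631, 0.0107)
  A=0.0269, B=-0.3285, C=(l²−L²−A²−y'²−z²)/(2L)=0.0269
  γ=atan2(-0.3285,0.0269)=-1.4891;  ψ=arccos(0.0815)=1.4892;  θ3=γ+ψ≈0.0000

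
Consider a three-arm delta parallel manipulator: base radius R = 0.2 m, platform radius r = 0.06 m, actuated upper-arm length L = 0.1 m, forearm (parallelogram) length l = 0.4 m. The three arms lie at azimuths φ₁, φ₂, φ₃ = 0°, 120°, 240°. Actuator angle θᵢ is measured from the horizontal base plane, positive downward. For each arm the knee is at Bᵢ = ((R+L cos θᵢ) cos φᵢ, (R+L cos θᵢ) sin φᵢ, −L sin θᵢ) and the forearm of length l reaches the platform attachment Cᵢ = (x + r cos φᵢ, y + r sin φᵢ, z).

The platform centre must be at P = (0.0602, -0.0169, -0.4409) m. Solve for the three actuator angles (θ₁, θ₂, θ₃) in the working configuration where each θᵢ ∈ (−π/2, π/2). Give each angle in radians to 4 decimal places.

θ₁ = 0.7851, θ₂ = 1.3963, θ₃ = 1.2218

φ1=0.0° → target in arm frame (0.0602, -0.0169)
  A cos θ + B sin θ = C:  0.0798·cos θ + -0.4409·sin θ = -0.2552
  θ1 = atan2(B,A) + arccos(C/0.4481) = 0.7851
φ2=120.0° → target in arm frame (-0.0447, -0.0437)
  A=0.1847, B=-0.4409, C=(l²−L²−A²−y'²−z²)/(2L)=-0.4021
  γ=atan2(-0.4409,0.1847)=-1.1740;  ψ=arccos(-0.8412)=2.5704;  θ2=γ+ψ≈1.3963
arm 3 (φ=240.0°): x'=-0.0155, y'=0.0606
  A cos θ + B sin θ = C:  0.1555·cos θ + -0.4409·sin θ = -0.3612
  γ=atan2(-0.4409,0.1555)=-1.2318;  ψ=arccos(-0.7725)=2.4536;  θ3=γ+ψ≈1.2218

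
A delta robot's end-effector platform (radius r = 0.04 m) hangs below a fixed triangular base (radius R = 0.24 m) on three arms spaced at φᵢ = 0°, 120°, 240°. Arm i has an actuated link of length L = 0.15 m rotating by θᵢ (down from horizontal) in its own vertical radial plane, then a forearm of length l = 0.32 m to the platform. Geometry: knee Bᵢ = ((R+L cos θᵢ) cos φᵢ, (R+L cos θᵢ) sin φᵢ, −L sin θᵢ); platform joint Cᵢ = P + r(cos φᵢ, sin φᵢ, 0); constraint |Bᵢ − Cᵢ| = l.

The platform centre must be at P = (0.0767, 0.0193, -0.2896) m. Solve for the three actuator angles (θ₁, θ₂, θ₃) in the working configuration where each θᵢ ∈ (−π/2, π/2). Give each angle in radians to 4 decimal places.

θ₁ = 0.6110, θ₂ = 1.2215, θ₃ = 1.3960

arm 1 (φ=0.0°): x'=0.0767, y'=0.0193
  e−x'=0.1233;  (l²−L²−(e−x')²−y'²−z²)/2L = -0.0651
  γ=atan2(-0.2896,0.1233)=-1.1683;  ψ=arccos(-0.2070)=1.7793;  θ1=γ+ψ≈0.6110
φ2=120.0° → target in arm frame (-0.0216, -0.0761)
  A cos θ + B sin θ = C:  0.2216·cos θ + -0.2896·sin θ = -0.1963
  √(A²+B²)=0.3647;  θ2 = -0.9176+2.1391 ≈ 1.2215
arm 3 (φ=240.0°): x'=-0.0551, y'=0.0568
  e−x'=0.2551;  (l²−L²−(e−x')²−y'²−z²)/2L = -0.2408
  θ3 = atan2(B,A) + arccos(C/0.3859) = 1.3960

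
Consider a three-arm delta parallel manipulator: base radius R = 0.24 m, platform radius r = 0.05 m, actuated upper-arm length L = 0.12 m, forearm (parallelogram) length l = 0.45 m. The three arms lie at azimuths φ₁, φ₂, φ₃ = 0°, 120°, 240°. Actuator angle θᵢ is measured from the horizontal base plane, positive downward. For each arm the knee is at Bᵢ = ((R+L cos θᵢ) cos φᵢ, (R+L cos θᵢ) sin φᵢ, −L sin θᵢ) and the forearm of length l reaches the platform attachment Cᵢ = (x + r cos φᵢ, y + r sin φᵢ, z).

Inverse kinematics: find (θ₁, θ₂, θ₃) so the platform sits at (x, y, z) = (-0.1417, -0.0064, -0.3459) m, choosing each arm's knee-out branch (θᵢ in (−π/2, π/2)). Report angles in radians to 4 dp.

rotate P by −φ1: (-0.1417, -0.0064, -0.3459)
  A cos θ + B sin θ = C:  0.3317·cos θ + -0.3459·sin θ = -0.1734
  √(A²+B²)=0.4792;  θ1 = -0.8064+1.9410 ≈ 1.1346
rotate P by −φ2: (0.0653, 0.1259, -0.3459)
  e−x'=0.1247;  (l²−L²−(e−x')²−y'²−z²)/2L = 0.1544
  θ2 = atan2(B,A) + arccos(C/0.3677) = -0.0873
rotate P by −φ3: (0.0764, -0.1195, -0.3459)
  A=0.1136, B=-0.3459, C=(l²−L²−A²−y'²−z²)/(2L)=0.1719
  √(A²+B²)=0.3641;  θ3 = -1.2535+1.0790 ≈ -0.1745

θ₁ = 1.1346, θ₂ = -0.0873, θ₃ = -0.1745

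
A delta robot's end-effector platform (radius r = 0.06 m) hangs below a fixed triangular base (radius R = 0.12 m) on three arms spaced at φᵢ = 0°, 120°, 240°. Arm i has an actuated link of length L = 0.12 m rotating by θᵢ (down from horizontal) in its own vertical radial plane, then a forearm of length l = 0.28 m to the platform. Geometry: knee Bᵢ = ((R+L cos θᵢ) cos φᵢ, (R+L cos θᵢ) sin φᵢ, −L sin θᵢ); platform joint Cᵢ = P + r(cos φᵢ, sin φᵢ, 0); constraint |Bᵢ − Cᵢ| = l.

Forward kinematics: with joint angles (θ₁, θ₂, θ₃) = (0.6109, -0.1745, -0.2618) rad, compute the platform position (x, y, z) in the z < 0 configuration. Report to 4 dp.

(-0.0845, -0.0068, -0.2081)

centre 1 = (0.1583·cos0.0°, 0.1583·sin0.0°, -0.0688) = (0.1583, 0.0000, -0.0688)
centre 2 = (0.1782·cos120.0°, 0.1782·sin120.0°, 0.0208) = (-0.0891, 0.1543, 0.0208)
φ3=240.0°: virtual centre (-0.0880, -0.1523, 0.0311), radius l
subtract pairs → two planes through P
[-0.4948 0.3086 0.1793]·P = 0.0024;  [-0.4925 -0.3047 0.1998]·P = 0.0021
det = 0.3027;  x = -0.0046+0.3841z,  y = 0.0004+0.0348z
quadratic in z: (1.1488)z²+(0.0126)z+(-0.0471)=0, √Δ=0.4656 → z ∈ {-0.2081, 0.1972}; z = -0.2081 (taking z<0)
x = -0.0845, y = -0.0068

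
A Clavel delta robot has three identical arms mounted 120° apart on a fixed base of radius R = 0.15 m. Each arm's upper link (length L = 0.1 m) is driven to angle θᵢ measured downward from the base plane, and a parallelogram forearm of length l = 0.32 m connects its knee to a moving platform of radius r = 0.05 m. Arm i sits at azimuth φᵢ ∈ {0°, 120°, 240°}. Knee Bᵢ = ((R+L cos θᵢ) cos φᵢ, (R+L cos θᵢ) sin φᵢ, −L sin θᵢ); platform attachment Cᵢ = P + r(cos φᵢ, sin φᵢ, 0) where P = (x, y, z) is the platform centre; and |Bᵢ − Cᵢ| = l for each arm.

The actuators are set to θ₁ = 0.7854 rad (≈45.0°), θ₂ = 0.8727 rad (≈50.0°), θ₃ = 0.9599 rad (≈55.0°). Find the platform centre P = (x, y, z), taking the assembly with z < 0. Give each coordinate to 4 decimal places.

arm 1 at φ=0.0°: e+L cos θ1 = 0.1707;  centre 1 = (0.1707, 0.0000, -0.0707)
centre 2 = (0.1643·cos120.0°, 0.1643·sin120.0°, -0.0766) = (-0.0821, 0.1423, -0.0766)
arm 3 at φ=240.0°: e+L cos θ3 = 0.1574;  centre 3 = (-0.0787, -0.1363, -0.0819)
eliminate P² terms by subtracting sphere 1 from 2 and 3
plane₁₂: -0.5057x+0.2845y+-0.0118z = -0.0013
Cramer: x(z) = 0.0040-0.0343z;  y(z) = 0.0025-0.0195z
sphere 1 gives Az²+Bz+C=0 with A=1.0016, B=0.1528, C=-0.0696;  B²−4AC=0.3021;  roots -0.3507, 0.1981;  negative root z = -0.3507
x = 0.0160, y = 0.0094

(0.0160, 0.0094, -0.3507)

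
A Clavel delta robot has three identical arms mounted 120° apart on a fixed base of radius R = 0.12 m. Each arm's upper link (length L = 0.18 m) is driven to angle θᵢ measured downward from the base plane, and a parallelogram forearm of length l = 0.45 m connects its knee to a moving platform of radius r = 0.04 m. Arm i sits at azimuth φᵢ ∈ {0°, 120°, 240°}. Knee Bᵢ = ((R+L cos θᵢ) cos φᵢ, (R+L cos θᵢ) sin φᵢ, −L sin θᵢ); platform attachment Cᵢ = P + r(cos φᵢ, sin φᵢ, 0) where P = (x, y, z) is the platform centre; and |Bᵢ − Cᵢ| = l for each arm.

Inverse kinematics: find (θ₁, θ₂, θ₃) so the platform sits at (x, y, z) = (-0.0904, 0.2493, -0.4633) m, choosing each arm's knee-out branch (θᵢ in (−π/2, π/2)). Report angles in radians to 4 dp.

rotate P by −φ1: (-0.0904, 0.2493, -0.4633)
  e−x'=0.1704;  (l²−L²−(e−x')²−y'²−z²)/2L = -0.3770
  √(A²+B²)=0.4936;  θ1 = -1.2184+2.4400 ≈ 1.2216
φ2=120.0° → target in arm frame (0.2611, -0.0464)
  A cos θ + B sin θ = C:  -0.1811·cos θ + -0.4633·sin θ = -0.2208
  γ=atan2(-0.4633,-0.1811)=-1.9434;  ψ=arccos(-0.4439)=2.0307;  θ2=γ+ψ≈0.0873
arm 3 (φ=240.0°): x'=-0.1707, y'=-0.2029
  A=0.2507, B=-0.4633, C=(l²−L²−A²−y'²−z²)/(2L)=-0.4127
  γ=atan2(-0.4633,0.2507)=-1.0748;  ψ=arccos(-0.7835)=2.4711;  θ3=γ+ψ≈1.3963

θ₁ = 1.2216, θ₂ = 0.0873, θ₃ = 1.3963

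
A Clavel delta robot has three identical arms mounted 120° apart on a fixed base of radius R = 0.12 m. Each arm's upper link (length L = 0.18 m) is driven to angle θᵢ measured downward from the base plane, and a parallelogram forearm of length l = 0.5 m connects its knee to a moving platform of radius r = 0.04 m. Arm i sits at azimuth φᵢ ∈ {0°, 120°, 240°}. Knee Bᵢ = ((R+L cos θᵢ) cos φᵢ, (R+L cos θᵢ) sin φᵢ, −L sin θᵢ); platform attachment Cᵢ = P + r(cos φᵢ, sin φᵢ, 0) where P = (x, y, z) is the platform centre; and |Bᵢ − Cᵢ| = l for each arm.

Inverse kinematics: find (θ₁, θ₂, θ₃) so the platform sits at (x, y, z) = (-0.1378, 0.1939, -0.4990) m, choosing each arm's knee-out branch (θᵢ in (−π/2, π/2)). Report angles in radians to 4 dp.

θ₁ = 1.0476, θ₂ = 0.0002, θ₃ = 0.9602

φ1=0.0° → target in arm frame (-0.1378, 0.1939)
  A=0.2178, B=-0.4990, C=(l²−L²−A²−y'²−z²)/(2L)=-0.3234
  γ=atan2(-0.4990,0.2178)=-1.1592;  ψ=arccos(-0.5940)=2.2069;  θ1=γ+ψ≈1.0476
arm 2 (φ=120.0°): x'=0.2368, y'=0.0224
  A cos θ + B sin θ = C:  -0.1568·cos θ + -0.4990·sin θ = -0.1569
  θ2 = atan2(B,A) + arccos(C/0.5231) = 0.0002
arm 3 (φ=240.0°): x'=-0.0990, y'=-0.2163
  A=0.1790, B=-0.4990, C=(l²−L²−A²−y'²−z²)/(2L)=-0.3062
  γ=atan2(-0.4990,0.1790)=-1.2263;  ψ=arccos(-0.5776)=2.1866;  θ3=γ+ψ≈0.9602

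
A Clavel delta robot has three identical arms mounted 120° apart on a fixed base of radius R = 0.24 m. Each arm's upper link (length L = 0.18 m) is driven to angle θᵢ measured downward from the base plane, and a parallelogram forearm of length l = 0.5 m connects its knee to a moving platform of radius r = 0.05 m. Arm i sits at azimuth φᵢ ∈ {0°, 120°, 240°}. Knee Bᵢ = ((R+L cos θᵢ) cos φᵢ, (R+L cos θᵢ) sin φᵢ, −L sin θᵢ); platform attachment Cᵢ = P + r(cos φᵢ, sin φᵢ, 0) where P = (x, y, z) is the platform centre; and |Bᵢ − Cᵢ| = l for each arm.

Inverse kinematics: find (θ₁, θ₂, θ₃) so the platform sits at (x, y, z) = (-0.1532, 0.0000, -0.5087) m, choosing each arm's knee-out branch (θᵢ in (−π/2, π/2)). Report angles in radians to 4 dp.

rotate P by −φ1: (-0.1532, 0.0000, -0.5087)
  A cos θ + B sin θ = C:  0.3432·cos θ + -0.5087·sin θ = -0.4416
  √(A²+B²)=0.6136;  θ1 = -0.9773+2.3740 ≈ 1.3967
arm 2 (φ=120.0°): x'=0.0766, y'=0.1327
  A cos θ + B sin θ = C:  0.1134·cos θ + -0.5087·sin θ = -0.1990
  θ2 = atan2(B,A) + arccos(C/0.5212) = 0.6111
φ3=240.0° → target in arm frame (0.0766, -0.1327)
  e−x'=0.1134;  (l²−L²−(e−x')²−y'²−z²)/2L = -0.1990
  √(A²+B²)=0.5212;  θ3 = -1.3515+1.9626 ≈ 0.6111

θ₁ = 1.3967, θ₂ = 0.6111, θ₃ = 0.6111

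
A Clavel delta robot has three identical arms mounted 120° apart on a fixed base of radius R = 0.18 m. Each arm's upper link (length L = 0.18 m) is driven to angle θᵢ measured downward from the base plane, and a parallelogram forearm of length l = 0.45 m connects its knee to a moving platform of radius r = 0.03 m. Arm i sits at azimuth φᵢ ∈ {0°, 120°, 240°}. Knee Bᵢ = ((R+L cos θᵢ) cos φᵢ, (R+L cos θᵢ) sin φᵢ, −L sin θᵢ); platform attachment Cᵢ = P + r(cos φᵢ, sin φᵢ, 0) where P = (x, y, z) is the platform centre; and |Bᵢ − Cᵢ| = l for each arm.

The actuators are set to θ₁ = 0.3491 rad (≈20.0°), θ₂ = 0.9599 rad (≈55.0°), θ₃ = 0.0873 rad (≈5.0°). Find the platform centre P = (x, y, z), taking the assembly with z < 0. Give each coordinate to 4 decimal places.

(0.0346, -0.1262, -0.3865)

arm 1 at φ=0.0°: ρ1 = 0.3191;  S1 = (0.3191, 0.0000, -0.0616)
φ2=120.0°: virtual centre (-0.1266, 0.2193, -0.1474), radius l
arm 3 at φ=240.0°: ρ3 = 0.3293;  S3 = (-0.1647, -0.2852, -0.0157)
eliminate P² terms by subtracting sphere 1 from 2 and 3
[-0.8915 0.4386 -0.1717]·P = -0.0198;  [-0.9676 -0.5704 0.0918]·P = 0.0031
det = 0.9329;  x = 0.0107+-0.0619z,  y = -0.0234+0.2658z
into |P−S₁|² = l²: 1.0745z² + 0.1489z + -0.1030 = 0;  Δ = 0.4648;  z = -0.3865 or 0.2480 → z<0 root = -0.3865
x = 0.0346, y = -0.1262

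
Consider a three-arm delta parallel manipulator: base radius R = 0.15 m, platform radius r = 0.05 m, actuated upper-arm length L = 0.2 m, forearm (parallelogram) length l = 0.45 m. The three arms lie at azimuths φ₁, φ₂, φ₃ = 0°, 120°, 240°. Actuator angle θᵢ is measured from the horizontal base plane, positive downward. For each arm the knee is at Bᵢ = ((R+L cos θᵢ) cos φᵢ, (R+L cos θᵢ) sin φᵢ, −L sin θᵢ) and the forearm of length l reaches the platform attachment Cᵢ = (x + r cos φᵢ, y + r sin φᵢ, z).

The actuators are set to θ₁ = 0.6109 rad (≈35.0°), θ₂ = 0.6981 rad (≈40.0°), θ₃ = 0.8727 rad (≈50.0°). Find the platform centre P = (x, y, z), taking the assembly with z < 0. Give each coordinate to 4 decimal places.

arm 1 at φ=0.0°: (R−r)+L cos θ1 = 0.2638;  S1 = (0.2638, 0.0000, -0.1147)
φ2=120.0°: virtual centre (-0.1266, 0.2193, -0.1286), radius l
arm 3 at φ=240.0°: (R−r)+L cos θ3 = 0.2286;  S3 = (-0.1143, -0.1979, -0.1532)
subtract pairs → two planes through P
linear system: -0.7809x+0.4386y = -0.0021−-0.0277z; -0.7562x+-0.3959y = -0.0071−-0.0770z
Cramer: x(z) = 0.0061-0.0698z;  y(z) = 0.0061-0.0612z
quadratic in z: (1.0086)z²+(0.2647)z+(-0.1229)=0, √Δ=0.7522 → z ∈ {-0.5041, 0.2417}; z = -0.5041 (taking z<0)
x = 0.0413, y = 0.0369

(0.0413, 0.0369, -0.5041)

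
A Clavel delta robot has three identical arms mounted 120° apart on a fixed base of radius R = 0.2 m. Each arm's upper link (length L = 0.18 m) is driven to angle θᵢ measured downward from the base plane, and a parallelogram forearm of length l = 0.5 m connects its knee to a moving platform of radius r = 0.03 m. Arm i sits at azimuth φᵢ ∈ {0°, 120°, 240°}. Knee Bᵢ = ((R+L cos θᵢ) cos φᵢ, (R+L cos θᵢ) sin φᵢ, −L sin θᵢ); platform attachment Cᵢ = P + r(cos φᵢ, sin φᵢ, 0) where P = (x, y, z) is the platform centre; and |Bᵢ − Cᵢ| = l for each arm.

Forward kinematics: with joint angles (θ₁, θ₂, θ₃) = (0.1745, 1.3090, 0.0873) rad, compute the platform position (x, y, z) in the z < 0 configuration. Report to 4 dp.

(0.0998, -0.1950, -0.4195)

φ1=0.0°: virtual centre (0.3473, 0.0000, -0.0313), radius l
arm 2 at φ=120.0°: (R−r)+L cos θ2 = 0.2166;  S2 = (-0.1083, 0.1876, -0.1739)
φ3=240.0°: virtual centre (-0.1747, -0.3025, -0.0157), radius l
subtract pairs → two planes through P
linear system: -0.9111x+0.3751y = -0.0444−-0.2852z; -1.0438x+-0.6050y = 0.0007−0.0311z
det = 0.9428;  x = 0.0282+-0.1707z,  y = -0.0499+0.3459z
quadratic in z: (1.1487)z²+(0.1369)z+(-0.1448)=0, √Δ=0.8270 → z ∈ {-0.4195, 0.3004}; z = -0.4195 (taking z<0)
x = 0.0998, y = -0.1950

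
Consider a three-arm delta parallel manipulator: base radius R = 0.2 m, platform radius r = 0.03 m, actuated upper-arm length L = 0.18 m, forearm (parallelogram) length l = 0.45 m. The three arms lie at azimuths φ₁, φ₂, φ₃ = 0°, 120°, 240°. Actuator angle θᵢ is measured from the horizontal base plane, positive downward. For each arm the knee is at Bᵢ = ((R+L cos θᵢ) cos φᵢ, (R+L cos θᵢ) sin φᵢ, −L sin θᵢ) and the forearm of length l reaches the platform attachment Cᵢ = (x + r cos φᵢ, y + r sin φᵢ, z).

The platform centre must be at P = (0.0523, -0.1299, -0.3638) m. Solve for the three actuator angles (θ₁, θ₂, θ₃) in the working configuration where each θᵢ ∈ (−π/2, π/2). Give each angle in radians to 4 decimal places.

θ₁ = 0.2619, θ₂ = 1.0474, θ₃ = 0.0872

φ1=0.0° → target in arm frame (0.0523, -0.1299)
  A=0.1177, B=-0.3638, C=(l²−L²−A²−y'²−z²)/(2L)=0.0195
  γ=atan2(-0.3638,0.1177)=-1.2579;  ψ=arccos(0.0510)=1.5198;  θ1=γ+ψ≈0.2619
φ2=120.0° → target in arm frame (-0.1386, 0.0197)
  A cos θ + B sin θ = C:  0.3086·cos θ + -0.3638·sin θ = -0.1608
  √(A²+B²)=0.4771;  θ2 = -0.8672+1.9146 ≈ 1.0474
φ3=240.0° → target in arm frame (0.0863, 0.1102)
  A=0.0837, B=-0.3638, C=(l²−L²−A²−y'²−z²)/(2L)=0.0517
  √(A²+B²)=0.3733;  θ3 = -1.3448+1.4320 ≈ 0.0872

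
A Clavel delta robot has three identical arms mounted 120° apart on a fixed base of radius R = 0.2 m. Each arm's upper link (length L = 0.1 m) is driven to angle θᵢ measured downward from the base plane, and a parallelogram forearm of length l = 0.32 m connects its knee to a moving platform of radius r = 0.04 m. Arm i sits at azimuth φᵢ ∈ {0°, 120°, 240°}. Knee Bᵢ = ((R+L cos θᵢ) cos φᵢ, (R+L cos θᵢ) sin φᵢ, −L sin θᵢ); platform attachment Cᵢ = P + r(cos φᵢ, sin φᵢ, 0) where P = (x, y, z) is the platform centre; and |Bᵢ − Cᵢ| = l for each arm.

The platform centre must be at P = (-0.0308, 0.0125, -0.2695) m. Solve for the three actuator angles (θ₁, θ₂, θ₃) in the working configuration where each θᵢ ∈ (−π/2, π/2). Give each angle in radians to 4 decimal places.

arm 1 (φ=0.0°): x'=-0.0308, y'=0.0125
  A=0.1908, B=-0.2695, C=(l²−L²−A²−y'²−z²)/(2L)=-0.0840
  √(A²+B²)=0.3302;  θ1 = -0.9547+1.8279 ≈ 0.8731
rotate P by −φ2: (0.0262, 0.0204, -0.2695)
  e−x'=0.1338;  (l²−L²−(e−x')²−y'²−z²)/2L = 0.0073
  √(A²+B²)=0.3009;  θ2 = -1.1100+1.5466 ≈ 0.4365
φ3=240.0° → target in arm frame (0.0046, -0.0329)
  e−x'=0.1554;  (l²−L²−(e−x')²−y'²−z²)/2L = -0.0274
  θ3 = atan2(B,A) + arccos(C/0.3111) = 0.6112

θ₁ = 0.8731, θ₂ = 0.4365, θ₃ = 0.6112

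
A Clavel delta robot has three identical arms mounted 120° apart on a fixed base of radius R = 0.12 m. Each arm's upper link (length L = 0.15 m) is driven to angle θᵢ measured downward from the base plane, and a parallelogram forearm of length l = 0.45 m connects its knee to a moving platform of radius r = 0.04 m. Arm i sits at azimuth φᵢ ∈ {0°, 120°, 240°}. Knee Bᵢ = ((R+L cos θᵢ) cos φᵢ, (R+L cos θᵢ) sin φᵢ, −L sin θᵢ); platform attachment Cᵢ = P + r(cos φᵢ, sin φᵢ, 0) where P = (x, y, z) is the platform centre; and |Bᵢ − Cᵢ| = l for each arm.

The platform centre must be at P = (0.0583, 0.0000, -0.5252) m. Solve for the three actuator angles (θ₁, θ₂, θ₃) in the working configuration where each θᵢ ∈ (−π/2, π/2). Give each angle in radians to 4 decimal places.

rotate P by −φ1: (0.0583, 0.0000, -0.5252)
  A=0.0217, B=-0.5252, C=(l²−L²−A²−y'²−z²)/(2L)=-0.3210
  γ=atan2(-0.5252,0.0217)=-1.5295;  ψ=arccos(-0.6107)=2.2278;  θ1=γ+ψ≈0.6983
rotate P by −φ2: (-0.0291, -0.0505, -0.5252)
  A cos θ + B sin θ = C:  0.1091·cos θ + -0.5252·sin θ = -0.3677
  θ2 = atan2(B,A) + arccos(C/0.5364) = 0.9601
φ3=240.0° → target in arm frame (-0.0292, 0.0505)
  e−x'=0.1092;  (l²−L²−(e−x')²−y'²−z²)/2L = -0.3677
  γ=atan2(-0.5252,0.1092)=-1.3659;  ψ=arccos(-0.6854)=2.3259;  θ3=γ+ψ≈0.9601

θ₁ = 0.6983, θ₂ = 0.9601, θ₃ = 0.9601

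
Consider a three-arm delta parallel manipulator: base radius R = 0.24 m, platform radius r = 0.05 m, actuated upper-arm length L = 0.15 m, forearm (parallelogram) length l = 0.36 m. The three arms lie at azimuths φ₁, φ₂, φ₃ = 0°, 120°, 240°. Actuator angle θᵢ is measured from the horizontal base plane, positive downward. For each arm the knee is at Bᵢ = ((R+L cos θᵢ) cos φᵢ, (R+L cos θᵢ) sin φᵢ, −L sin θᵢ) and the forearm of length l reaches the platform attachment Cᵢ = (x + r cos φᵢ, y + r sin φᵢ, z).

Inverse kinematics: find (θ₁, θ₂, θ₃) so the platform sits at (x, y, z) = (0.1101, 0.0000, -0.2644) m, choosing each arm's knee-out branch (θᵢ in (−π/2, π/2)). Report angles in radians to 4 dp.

θ₁ = -0.0875, θ₂ = 1.0473, θ₃ = 1.0473

rotate P by −φ1: (0.1101, 0.0000, -0.2644)
  e−x'=0.0799;  (l²−L²−(e−x')²−y'²−z²)/2L = 0.1027
  θ1 = atan2(B,A) + arccos(C/0.2762) = -0.0875
rotate P by −φ2: (-0.0550, -0.0953, -0.2644)
  e−x'=0.2450;  (l²−L²−(e−x')²−y'²−z²)/2L = -0.1065
  θ2 = atan2(B,A) + arccos(C/0.3605) = 1.0473
φ3=240.0° → target in arm frame (-0.0551, 0.0953)
  A=0.2451, B=-0.2644, C=(l²−L²−A²−y'²−z²)/(2L)=-0.1065
  θ3 = atan2(B,A) + arccos(C/0.3605) = 1.0473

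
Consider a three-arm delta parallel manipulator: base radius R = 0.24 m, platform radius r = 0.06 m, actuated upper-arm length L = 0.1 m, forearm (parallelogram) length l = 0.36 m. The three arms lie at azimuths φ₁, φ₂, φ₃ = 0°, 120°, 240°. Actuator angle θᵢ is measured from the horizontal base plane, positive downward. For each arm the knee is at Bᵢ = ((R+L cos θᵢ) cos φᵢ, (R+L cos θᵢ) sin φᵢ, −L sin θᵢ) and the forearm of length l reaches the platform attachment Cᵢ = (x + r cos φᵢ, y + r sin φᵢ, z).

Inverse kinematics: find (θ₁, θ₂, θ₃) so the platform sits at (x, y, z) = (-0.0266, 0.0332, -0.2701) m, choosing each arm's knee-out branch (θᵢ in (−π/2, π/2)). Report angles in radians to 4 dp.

θ₁ = 0.6109, θ₂ = 0.0003, θ₃ = 0.5231

rotate P by −φ1: (-0.0266, 0.0332, -0.2701)
  A cos θ + B sin θ = C:  0.2066·cos θ + -0.2701·sin θ = 0.0143
  √(A²+B²)=0.3401;  θ1 = -0.9178+1.5287 ≈ 0.6109
arm 2 (φ=120.0°): x'=0.0421, y'=0.0064
  e−x'=0.1379;  (l²−L²−(e−x')²−y'²−z²)/2L = 0.1379
  √(A²+B²)=0.3033;  θ2 = -1.0986+1.0989 ≈ 0.0003
arm 3 (φ=240.0°): x'=-0.0155, y'=-0.0396
  A=0.1955, B=-0.2701, C=(l²−L²−A²−y'²−z²)/(2L)=0.0344
  γ=atan2(-0.2701,0.1955)=-0.9444;  ψ=arccos(0.1031)=1.4675;  θ3=γ+ψ≈0.5231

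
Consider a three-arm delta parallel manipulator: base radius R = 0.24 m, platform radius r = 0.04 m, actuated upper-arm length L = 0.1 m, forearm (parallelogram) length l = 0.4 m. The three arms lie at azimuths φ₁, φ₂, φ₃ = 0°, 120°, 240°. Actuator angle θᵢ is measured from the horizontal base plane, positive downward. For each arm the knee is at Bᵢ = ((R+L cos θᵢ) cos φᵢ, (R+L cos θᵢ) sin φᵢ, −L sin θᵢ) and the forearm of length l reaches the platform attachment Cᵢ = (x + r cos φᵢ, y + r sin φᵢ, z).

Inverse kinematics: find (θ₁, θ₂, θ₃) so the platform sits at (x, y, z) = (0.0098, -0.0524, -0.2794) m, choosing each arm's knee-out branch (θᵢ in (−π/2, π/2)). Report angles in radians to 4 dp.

θ₁ = 0.0875, θ₂ = 0.6105, θ₃ = -0.2619

rotate P by −φ1: (0.0098, -0.0524, -0.2794)
  A cos θ + B sin θ = C:  0.1902·cos θ + -0.2794·sin θ = 0.1651
  γ=atan2(-0.2794,0.1902)=-0.9731;  ψ=arccos(0.4884)=1.0606;  θ1=γ+ψ≈0.0875
φ2=120.0° → target in arm frame (-0.0503, 0.0177)
  A=0.2503, B=-0.2794, C=(l²−L²−A²−y'²−z²)/(2L)=0.0449
  γ=atan2(-0.2794,0.2503)=-0.8403;  ψ=arccos(0.1197)=1.4508;  θ2=γ+ψ≈0.6105
rotate P by −φ3: (0.0405, 0.0347, -0.2794)
  A cos θ + B sin θ = C:  0.1595·cos θ + -0.2794·sin θ = 0.2264
  θ3 = atan2(B,A) + arccos(C/0.3217) = -0.2619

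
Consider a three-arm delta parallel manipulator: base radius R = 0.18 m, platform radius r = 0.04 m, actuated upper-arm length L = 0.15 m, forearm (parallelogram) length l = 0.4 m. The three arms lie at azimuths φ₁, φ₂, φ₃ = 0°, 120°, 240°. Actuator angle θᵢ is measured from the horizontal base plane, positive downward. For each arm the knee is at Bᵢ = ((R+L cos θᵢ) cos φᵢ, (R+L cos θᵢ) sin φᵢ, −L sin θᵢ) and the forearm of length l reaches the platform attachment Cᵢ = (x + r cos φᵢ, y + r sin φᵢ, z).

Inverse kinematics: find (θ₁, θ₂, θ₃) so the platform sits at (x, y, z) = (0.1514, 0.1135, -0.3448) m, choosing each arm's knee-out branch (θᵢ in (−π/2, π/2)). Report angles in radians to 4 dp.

θ₁ = -0.0872, θ₂ = 0.6107, θ₃ = 1.3962

arm 1 (φ=0.0°): x'=0.1514, y'=0.1135
  A cos θ + B sin θ = C:  -0.0114·cos θ + -0.3448·sin θ = 0.0187
  θ1 = atan2(B,A) + arccos(C/0.3450) = -0.0872
rotate P by −φ2: (0.0226, -0.1879, -0.3448)
  e−x'=0.1174;  (l²−L²−(e−x')²−y'²−z²)/2L = -0.1015
  γ=atan2(-0.3448,0.1174)=-1.2426;  ψ=arccos(-0.2788)=1.8533;  θ2=γ+ψ≈0.6107
φ3=240.0° → target in arm frame (-0.1740, 0.0744)
  A=0.3140, B=-0.3448, C=(l²−L²−A²−y'²−z²)/(2L)=-0.2850
  θ3 = atan2(B,A) + arccos(C/0.4663) = 1.3962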